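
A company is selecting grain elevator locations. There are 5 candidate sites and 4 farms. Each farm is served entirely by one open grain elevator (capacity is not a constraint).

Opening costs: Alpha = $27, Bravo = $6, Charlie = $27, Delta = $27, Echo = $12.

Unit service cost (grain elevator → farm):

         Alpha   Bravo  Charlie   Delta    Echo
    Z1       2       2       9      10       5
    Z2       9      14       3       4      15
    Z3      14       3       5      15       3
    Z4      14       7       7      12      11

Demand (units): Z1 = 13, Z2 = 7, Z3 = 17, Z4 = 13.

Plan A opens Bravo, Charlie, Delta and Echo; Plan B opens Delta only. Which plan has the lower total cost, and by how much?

Plan A is cheaper by 335.

Plan A: {Bravo, Charlie, Delta, Echo}: Z1→Bravo 2·13=26, Z2→Charlie 3·7=21, Z3→Bravo 3·17=51, Z4→Bravo 7·13=91. Service 189; fixed 72; total 261.
Plan B: {Delta}: Z1→Delta 10·13=130, Z2→Delta 4·7=28, Z3→Delta 15·17=255, Z4→Delta 12·13=156. Service 569; fixed 27; total 596.
Difference: |261 − 596| = 335.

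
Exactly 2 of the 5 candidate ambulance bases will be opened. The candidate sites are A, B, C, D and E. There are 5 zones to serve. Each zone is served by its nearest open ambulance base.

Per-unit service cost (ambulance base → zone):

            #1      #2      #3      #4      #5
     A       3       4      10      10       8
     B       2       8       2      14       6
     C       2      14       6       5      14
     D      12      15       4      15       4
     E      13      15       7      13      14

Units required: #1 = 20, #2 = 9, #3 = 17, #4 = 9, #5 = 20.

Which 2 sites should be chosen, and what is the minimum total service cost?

With exactly 2 open, each zone uses its cheapest among the chosen.
{B, C}: #1→B 2·20=40, #2→B 8·9=72, #3→B 2·17=34, #4→C 5·9=45, #5→B 6·20=120. Service cost 311.
{A, B}: service cost 320
{A, D}: service cost 334
Among all 10 size-2 choices, {B, C} is lowest.

Choose B and C; total service cost 311.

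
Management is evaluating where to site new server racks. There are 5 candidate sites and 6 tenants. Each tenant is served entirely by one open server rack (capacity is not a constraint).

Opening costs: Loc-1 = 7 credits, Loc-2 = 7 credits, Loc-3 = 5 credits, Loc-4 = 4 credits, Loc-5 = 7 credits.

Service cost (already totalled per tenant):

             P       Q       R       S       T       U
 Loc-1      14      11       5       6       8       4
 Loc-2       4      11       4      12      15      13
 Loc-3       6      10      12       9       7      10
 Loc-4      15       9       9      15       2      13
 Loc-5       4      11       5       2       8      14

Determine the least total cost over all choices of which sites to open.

For any fixed open set, each tenant goes to its cheapest open site; total = fixed + service.
{Loc-1, Loc-4, Loc-5}: P→Loc-5 4, Q→Loc-4 9, R→Loc-1 5, S→Loc-5 2, T→Loc-4 2, U→Loc-1 4. Service 26; fixed 18; total 44.
{Loc-4, Loc-5}: P→Loc-5 4, Q→Loc-4 9, R→Loc-5 5, S→Loc-5 2, T→Loc-4 2, U→Loc-4 13. Service 35; fixed 11; total 46.
{Loc-1, Loc-2, Loc-4}: service 29 + fixed 18 = 47
{Loc-1, Loc-2, Loc-3, Loc-4, Loc-5}: P→Loc-2 4, Q→Loc-4 9, R→Loc-2 4, S→Loc-5 2, T→Loc-4 2, U→Loc-1 4. Service 25; fixed 30; total 55.
No other subset beats 44.

Minimum total cost: 44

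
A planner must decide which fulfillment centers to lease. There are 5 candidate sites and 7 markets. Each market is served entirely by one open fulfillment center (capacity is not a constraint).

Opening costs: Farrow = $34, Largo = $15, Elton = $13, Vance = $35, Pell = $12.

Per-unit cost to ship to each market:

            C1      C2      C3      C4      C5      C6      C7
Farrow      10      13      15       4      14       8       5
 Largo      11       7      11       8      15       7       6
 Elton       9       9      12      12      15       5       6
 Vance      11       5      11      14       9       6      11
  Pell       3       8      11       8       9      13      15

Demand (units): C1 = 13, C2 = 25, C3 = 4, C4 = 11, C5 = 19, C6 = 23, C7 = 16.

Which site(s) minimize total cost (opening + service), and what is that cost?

Open Farrow, Elton, Vance and Pell; minimum total cost 712.

For any fixed open set, each market goes to its cheapest open site; total = fixed + service.
{Farrow, Elton, Vance, Pell}: C1→Pell 3·13=39, C2→Vance 5·25=125, C3→Vance 11·4=44, C4→Farrow 4·11=44, C5→Vance 9·19=171, C6→Elton 5·23=115, C7→Farrow 5·16=80. Service 618; fixed 94; total 712.
{Farrow, Vance, Pell}: service 641 + fixed 81 = 722
{Farrow, Largo, Elton, Vance, Pell}: service 618 + fixed 109 = 727
{Pell}: service 1081 + fixed 12 = 1093
No other subset beats 712.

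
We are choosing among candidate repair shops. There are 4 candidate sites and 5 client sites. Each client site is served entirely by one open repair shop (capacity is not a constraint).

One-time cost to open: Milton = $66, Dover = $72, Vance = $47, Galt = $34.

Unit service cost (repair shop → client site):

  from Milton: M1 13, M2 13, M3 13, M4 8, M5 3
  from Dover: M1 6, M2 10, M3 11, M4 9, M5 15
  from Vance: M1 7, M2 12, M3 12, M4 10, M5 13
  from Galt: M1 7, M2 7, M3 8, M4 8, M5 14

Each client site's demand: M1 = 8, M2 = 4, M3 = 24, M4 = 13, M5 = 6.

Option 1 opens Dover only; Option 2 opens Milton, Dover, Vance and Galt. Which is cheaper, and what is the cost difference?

Option 1: {Dover}: M1→Dover 6·8=48, M2→Dover 10·4=40, M3→Dover 11·24=264, M4→Dover 9·13=117, M5→Dover 15·6=90. Service 559; fixed 72; total 631.
Option 2: {Milton, Dover, Vance, Galt}: M1→Dover 6·8=48, M2→Galt 7·4=28, M3→Galt 8·24=192, M4→Milton 8·13=104, M5→Milton 3·6=18. Service 390; fixed 219; total 609.
Difference: |631 − 609| = 22.

Option 2 is cheaper by 22.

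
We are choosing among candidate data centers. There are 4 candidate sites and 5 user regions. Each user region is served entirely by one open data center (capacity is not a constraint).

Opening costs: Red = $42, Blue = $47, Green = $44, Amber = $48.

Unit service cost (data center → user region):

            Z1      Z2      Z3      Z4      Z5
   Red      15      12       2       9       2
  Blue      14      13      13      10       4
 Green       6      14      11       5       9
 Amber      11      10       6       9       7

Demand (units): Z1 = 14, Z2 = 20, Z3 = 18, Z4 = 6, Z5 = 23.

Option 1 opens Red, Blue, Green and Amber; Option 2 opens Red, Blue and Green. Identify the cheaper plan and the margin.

Option 2 is cheaper by 8.

Option 1: {Red, Blue, Green, Amber}: Z1→Green 6·14=84, Z2→Amber 10·20=200, Z3→Red 2·18=36, Z4→Green 5·6=30, Z5→Red 2·23=46. Service 396; fixed 181; total 577.
Option 2: {Red, Blue, Green}: Z1→Green 6·14=84, Z2→Red 12·20=240, Z3→Red 2·18=36, Z4→Green 5·6=30, Z5→Red 2·23=46. Service 436; fixed 133; total 569.
Difference: |577 − 569| = 8.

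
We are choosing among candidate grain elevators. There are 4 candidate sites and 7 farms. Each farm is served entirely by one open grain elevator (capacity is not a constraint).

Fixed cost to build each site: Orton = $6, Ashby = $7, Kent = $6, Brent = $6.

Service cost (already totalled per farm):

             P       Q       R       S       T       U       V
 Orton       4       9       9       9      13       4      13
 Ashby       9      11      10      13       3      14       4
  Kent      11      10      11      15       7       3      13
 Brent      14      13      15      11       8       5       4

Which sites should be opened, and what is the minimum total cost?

For any fixed open set, each farm goes to its cheapest open site; total = fixed + service.
{Orton, Ashby}: P→Orton 4, Q→Orton 9, R→Orton 9, S→Orton 9, T→Ashby 3, U→Orton 4, V→Ashby 4. Service 42; fixed 13; total 55.
{Orton, Brent}: service 47 + fixed 12 = 59
{Orton, Ashby, Kent}: P→Orton 4, Q→Orton 9, R→Orton 9, S→Orton 9, T→Ashby 3, U→Kent 3, V→Ashby 4. Service 41; fixed 19; total 60.
{Orton, Ashby, Kent, Brent}: service 41 + fixed 25 = 66
(All 15 nonempty subsets were checked; Orton and Ashby is lowest.)

Open Orton and Ashby; minimum total cost 55.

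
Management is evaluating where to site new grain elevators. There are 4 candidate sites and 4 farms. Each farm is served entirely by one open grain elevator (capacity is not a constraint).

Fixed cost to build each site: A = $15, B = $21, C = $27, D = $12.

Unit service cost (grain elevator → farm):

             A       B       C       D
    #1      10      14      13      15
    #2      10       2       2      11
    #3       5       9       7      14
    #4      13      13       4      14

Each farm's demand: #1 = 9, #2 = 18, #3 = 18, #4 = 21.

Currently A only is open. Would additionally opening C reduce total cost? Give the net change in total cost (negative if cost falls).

Current service cost with {A}: 633.
Adding C: each farm re-picks its cheapest; new service cost 300, saving 333.
Extra fixed cost: 27. Net change = 27 − 333 = -306.
(Totals: 648 → 342.)

Yes — net change −306 (cost falls by 306).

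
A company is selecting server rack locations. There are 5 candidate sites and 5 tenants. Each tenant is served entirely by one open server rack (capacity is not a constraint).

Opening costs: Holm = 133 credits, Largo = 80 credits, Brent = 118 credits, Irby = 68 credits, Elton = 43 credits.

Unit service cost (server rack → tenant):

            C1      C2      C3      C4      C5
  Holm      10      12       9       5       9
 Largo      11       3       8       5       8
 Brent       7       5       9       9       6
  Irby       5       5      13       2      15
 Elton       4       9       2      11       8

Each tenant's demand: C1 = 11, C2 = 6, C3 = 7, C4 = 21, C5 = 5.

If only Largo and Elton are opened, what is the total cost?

Total cost: 344

Each tenant is assigned to its cheapest site among the open ones.
{Largo, Elton}: C1→Elton 4·11=44, C2→Largo 3·6=18, C3→Elton 2·7=14, C4→Largo 5·21=105, C5→Largo 8·5=40. Service 221; fixed 123; total 344.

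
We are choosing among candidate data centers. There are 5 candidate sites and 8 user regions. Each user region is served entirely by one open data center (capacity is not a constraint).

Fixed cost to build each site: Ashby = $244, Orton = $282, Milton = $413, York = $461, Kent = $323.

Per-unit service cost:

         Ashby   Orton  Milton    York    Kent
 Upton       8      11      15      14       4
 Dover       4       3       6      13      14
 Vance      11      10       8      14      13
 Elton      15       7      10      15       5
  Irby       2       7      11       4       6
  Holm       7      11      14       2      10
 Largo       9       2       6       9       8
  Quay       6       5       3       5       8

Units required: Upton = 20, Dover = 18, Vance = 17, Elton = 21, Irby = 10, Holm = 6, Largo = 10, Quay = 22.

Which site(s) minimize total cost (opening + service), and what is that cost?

For any fixed open set, each user region goes to its cheapest open site; total = fixed + service.
{Orton}: Upton→Orton 11·20=220, Dover→Orton 3·18=54, Vance→Orton 10·17=170, Elton→Orton 7·21=147, Irby→Orton 7·10=70, Holm→Orton 11·6=66, Largo→Orton 2·10=20, Quay→Orton 5·22=110. Service 857; fixed 282; total 1139.
{Ashby, Orton}: service 723 + fixed 526 = 1249
{Ashby}: service 1018 + fixed 244 = 1262
{Ashby, Orton, Milton, York, Kent}: Upton→Kent 4·20=80, Dover→Orton 3·18=54, Vance→Milton 8·17=136, Elton→Kent 5·21=105, Irby→Ashby 2·10=20, Holm→York 2·6=12, Largo→Orton 2·10=20, Quay→Milton 3·22=66. Service 493; fixed 1723; total 2216.
No other subset beats 1139.

Open Orton only; minimum total cost 1139.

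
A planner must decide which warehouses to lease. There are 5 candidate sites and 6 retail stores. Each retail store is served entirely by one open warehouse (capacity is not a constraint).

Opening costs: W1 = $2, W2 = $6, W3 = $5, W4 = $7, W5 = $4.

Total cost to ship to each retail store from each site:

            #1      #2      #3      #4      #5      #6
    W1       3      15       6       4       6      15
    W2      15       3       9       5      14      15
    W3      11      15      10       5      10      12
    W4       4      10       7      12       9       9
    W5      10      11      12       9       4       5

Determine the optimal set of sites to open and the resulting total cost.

Open W1, W2 and W5; minimum total cost 37.

For any fixed open set, each retail store goes to its cheapest open site; total = fixed + service.
{W1, W2, W5}: #1→W1 3, #2→W2 3, #3→W1 6, #4→W1 4, #5→W5 4, #6→W5 5. Service 25; fixed 12; total 37.
{W1, W5}: service 33 + fixed 6 = 39
{W1, W2, W3, W5}: service 25 + fixed 17 = 42
{W1, W2, W3, W4, W5}: service 25 + fixed 24 = 49
No other subset beats 37.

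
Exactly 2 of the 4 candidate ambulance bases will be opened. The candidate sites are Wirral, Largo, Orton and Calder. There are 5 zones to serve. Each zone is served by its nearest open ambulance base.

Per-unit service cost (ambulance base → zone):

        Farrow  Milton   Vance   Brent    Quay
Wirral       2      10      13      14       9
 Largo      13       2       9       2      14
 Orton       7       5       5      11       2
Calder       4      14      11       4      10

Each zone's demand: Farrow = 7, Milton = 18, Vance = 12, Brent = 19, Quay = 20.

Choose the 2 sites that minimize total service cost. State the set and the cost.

Choose Largo and Orton; total service cost 223.

With exactly 2 open, each zone uses its cheapest among the chosen.
{Largo, Orton}: Farrow→Orton 7·7=49, Milton→Largo 2·18=36, Vance→Orton 5·12=60, Brent→Largo 2·19=38, Quay→Orton 2·20=40. Service cost 223.
{Orton, Calder}: service cost 294
{Wirral, Largo}: service cost 376
Among all 6 size-2 choices, {Largo, Orton} is lowest.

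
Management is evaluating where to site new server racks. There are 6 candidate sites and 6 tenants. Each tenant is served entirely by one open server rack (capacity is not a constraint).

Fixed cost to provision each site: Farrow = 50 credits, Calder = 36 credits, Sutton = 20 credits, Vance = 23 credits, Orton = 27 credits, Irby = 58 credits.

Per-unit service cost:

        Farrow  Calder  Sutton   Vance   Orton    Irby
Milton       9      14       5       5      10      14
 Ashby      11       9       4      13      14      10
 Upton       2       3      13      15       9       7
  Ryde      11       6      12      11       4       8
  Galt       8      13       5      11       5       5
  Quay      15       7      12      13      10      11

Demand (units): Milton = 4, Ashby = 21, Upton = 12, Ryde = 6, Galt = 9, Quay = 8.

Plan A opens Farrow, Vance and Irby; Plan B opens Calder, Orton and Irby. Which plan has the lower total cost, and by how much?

Plan B is cheaper by 55.

Plan A: {Farrow, Vance, Irby}: Milton→Vance 5·4=20, Ashby→Irby 10·21=210, Upton→Farrow 2·12=24, Ryde→Irby 8·6=48, Galt→Irby 5·9=45, Quay→Irby 11·8=88. Service 435; fixed 131; total 566.
Plan B: {Calder, Orton, Irby}: Milton→Orton 10·4=40, Ashby→Calder 9·21=189, Upton→Calder 3·12=36, Ryde→Orton 4·6=24, Galt→Orton 5·9=45, Quay→Calder 7·8=56. Service 390; fixed 121; total 511.
Difference: |566 − 511| = 55.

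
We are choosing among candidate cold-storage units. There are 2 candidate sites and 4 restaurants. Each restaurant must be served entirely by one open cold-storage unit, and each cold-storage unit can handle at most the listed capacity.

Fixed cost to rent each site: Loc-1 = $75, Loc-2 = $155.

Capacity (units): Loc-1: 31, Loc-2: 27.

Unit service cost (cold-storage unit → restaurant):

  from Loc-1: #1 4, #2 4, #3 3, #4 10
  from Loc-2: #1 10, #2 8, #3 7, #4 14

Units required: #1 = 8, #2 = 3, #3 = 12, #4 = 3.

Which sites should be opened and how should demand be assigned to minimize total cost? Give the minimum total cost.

Open {Loc-1}: #1→Loc-1 4·8=32, #2→Loc-1 4·3=12, #3→Loc-1 3·12=36, #4→Loc-1 10·3=30.
Loads: Loc-1 carries 26/31. Service 110; fixed 75; total 185.
Next best feasible plan costs 340.

Minimum total cost: 185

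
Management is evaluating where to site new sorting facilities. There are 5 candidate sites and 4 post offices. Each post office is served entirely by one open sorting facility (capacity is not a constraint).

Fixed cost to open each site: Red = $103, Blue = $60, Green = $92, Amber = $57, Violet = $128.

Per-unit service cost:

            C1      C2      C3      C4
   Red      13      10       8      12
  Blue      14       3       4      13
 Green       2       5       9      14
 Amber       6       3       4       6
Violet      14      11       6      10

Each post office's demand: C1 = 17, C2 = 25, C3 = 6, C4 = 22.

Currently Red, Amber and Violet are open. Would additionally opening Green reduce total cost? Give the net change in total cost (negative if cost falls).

No — net change +24 (cost rises by 24).

Current service cost with {Red, Amber, Violet}: 333.
Adding Green: each post office re-picks its cheapest; new service cost 265, saving 68.
Extra fixed cost: 92. Net change = 92 − 68 = 24.
(Totals: 621 → 645.)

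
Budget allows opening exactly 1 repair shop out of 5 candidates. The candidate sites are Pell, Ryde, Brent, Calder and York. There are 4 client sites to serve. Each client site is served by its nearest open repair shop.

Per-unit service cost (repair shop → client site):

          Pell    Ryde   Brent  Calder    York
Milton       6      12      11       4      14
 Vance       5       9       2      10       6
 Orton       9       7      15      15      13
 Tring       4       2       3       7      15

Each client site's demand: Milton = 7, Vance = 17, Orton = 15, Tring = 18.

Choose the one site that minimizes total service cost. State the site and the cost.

Choose Pell only; total service cost 334.

With exactly 1 open, each client site uses its cheapest among the chosen.
{Pell}: Milton→Pell 6·7=42, Vance→Pell 5·17=85, Orton→Pell 9·15=135, Tring→Pell 4·18=72. Service cost 334.
{Ryde}: service cost 378
{Brent}: service cost 390
Among all 5 size-1 choices, {Pell} is lowest.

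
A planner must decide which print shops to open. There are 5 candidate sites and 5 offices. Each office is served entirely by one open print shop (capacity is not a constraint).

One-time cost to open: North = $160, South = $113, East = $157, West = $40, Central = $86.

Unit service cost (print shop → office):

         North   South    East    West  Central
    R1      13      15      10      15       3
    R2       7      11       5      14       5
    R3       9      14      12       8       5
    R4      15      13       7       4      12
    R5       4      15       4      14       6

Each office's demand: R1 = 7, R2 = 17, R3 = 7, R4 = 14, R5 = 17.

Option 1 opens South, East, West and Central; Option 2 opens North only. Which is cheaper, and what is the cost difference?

Option 1: {South, East, West, Central}: R1→Central 3·7=21, R2→East 5·17=85, R3→Central 5·7=35, R4→West 4·14=56, R5→East 4·17=68. Service 265; fixed 396; total 661.
Option 2: {North}: R1→North 13·7=91, R2→North 7·17=119, R3→North 9·7=63, R4→North 15·14=210, R5→North 4·17=68. Service 551; fixed 160; total 711.
Difference: |661 − 711| = 50.

Option 1 is cheaper by 50.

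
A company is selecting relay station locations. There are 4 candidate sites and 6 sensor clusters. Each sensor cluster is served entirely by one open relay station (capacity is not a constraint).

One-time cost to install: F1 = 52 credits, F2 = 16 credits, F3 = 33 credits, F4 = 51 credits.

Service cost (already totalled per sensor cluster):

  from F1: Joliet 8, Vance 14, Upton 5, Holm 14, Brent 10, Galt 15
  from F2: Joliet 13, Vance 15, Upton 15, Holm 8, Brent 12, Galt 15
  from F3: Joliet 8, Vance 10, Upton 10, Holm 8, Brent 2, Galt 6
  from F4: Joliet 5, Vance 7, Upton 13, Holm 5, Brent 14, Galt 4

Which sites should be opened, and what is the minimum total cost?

Open F3 only; minimum total cost 77.

For any fixed open set, each sensor cluster goes to its cheapest open site; total = fixed + service.
{F3}: Joliet→F3 8, Vance→F3 10, Upton→F3 10, Holm→F3 8, Brent→F3 2, Galt→F3 6. Service 44; fixed 33; total 77.
{F2, F3}: service 44 + fixed 49 = 93
{F2}: Joliet→F2 13, Vance→F2 15, Upton→F2 15, Holm→F2 8, Brent→F2 12, Galt→F2 15. Service 78; fixed 16; total 94.
{F1, F2, F3, F4}: service 28 + fixed 152 = 180
No other subset beats 77.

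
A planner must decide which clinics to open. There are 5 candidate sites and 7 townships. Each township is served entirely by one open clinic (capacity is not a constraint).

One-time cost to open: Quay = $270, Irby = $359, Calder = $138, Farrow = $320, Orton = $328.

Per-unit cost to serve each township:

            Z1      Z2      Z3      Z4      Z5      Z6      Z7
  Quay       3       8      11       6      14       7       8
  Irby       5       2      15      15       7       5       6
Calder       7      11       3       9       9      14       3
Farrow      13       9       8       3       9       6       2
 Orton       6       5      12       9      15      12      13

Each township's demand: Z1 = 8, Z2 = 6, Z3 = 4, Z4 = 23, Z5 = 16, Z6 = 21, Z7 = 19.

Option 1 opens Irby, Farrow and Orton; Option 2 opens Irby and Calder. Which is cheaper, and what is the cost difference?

Option 1: {Irby, Farrow, Orton}: Z1→Irby 5·8=40, Z2→Irby 2·6=12, Z3→Farrow 8·4=32, Z4→Farrow 3·23=69, Z5→Irby 7·16=112, Z6→Irby 5·21=105, Z7→Farrow 2·19=38. Service 408; fixed 1007; total 1415.
Option 2: {Irby, Calder}: Z1→Irby 5·8=40, Z2→Irby 2·6=12, Z3→Calder 3·4=12, Z4→Calder 9·23=207, Z5→Irby 7·16=112, Z6→Irby 5·21=105, Z7→Calder 3·19=57. Service 545; fixed 497; total 1042.
Difference: |1415 − 1042| = 373.

Option 2 is cheaper by 373.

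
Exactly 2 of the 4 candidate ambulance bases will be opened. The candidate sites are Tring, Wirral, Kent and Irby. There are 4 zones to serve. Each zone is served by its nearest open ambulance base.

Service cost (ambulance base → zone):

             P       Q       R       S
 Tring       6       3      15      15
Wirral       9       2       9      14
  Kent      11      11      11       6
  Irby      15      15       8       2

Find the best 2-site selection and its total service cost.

With exactly 2 open, each zone uses its cheapest among the chosen.
{Tring, Irby}: P→Tring 6, Q→Tring 3, R→Irby 8, S→Irby 2. Service cost 19.
{Wirral, Irby}: service cost 21
{Tring, Kent}: service cost 26
Among all 6 size-2 choices, {Tring, Irby} is lowest.

Choose Tring and Irby; total service cost 19.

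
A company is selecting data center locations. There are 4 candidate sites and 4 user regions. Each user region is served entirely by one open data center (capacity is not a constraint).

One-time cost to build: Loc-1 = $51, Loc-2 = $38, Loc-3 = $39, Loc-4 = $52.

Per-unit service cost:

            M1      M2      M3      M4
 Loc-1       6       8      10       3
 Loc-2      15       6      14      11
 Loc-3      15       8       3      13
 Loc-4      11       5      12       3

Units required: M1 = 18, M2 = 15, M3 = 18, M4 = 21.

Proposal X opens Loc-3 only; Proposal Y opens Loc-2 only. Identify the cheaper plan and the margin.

Proposal X: {Loc-3}: M1→Loc-3 15·18=270, M2→Loc-3 8·15=120, M3→Loc-3 3·18=54, M4→Loc-3 13·21=273. Service 717; fixed 39; total 756.
Proposal Y: {Loc-2}: M1→Loc-2 15·18=270, M2→Loc-2 6·15=90, M3→Loc-2 14·18=252, M4→Loc-2 11·21=231. Service 843; fixed 38; total 881.
Difference: |756 − 881| = 125.

Proposal X is cheaper by 125.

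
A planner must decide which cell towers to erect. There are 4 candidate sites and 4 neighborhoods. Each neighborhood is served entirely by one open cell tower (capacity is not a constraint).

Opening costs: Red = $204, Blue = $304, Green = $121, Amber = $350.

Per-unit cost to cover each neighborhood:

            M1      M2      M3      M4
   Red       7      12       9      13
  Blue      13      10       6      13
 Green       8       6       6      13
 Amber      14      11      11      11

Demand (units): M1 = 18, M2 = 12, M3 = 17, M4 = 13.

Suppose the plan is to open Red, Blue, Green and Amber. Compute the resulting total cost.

Total cost: 1422

Each neighborhood is assigned to its cheapest site among the open ones.
{Red, Blue, Green, Amber}: M1→Red 7·18=126, M2→Green 6·12=72, M3→Blue 6·17=102, M4→Amber 11·13=143. Service 443; fixed 979; total 1422.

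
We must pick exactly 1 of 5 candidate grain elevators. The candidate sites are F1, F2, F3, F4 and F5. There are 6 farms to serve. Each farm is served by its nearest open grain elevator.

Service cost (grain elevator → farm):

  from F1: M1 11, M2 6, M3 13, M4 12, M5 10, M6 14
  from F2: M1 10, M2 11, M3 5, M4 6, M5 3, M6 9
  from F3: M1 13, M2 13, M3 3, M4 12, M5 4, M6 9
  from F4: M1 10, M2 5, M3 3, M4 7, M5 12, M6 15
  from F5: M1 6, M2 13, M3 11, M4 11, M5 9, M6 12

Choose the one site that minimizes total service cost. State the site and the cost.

With exactly 1 open, each farm uses its cheapest among the chosen.
{F2}: M1→F2 10, M2→F2 11, M3→F2 5, M4→F2 6, M5→F2 3, M6→F2 9. Service cost 44.
{F4}: service cost 52
{F3}: service cost 54
Among all 5 size-1 choices, {F2} is lowest.

Choose F2 only; total service cost 44.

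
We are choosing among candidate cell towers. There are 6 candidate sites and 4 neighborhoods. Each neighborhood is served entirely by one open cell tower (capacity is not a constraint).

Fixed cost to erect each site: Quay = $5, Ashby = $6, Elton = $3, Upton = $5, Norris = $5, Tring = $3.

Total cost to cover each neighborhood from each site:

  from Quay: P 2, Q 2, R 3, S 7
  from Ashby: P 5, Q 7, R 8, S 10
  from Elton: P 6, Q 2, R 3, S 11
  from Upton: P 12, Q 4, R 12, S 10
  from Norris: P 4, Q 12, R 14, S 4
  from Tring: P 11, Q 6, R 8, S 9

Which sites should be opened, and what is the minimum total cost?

For any fixed open set, each neighborhood goes to its cheapest open site; total = fixed + service.
{Quay}: P→Quay 2, Q→Quay 2, R→Quay 3, S→Quay 7. Service 14; fixed 5; total 19.
{Quay, Norris}: P→Quay 2, Q→Quay 2, R→Quay 3, S→Norris 4. Service 11; fixed 10; total 21.
{Elton, Norris}: service 13 + fixed 8 = 21
{Quay, Ashby, Elton, Upton, Norris, Tring}: P→Quay 2, Q→Quay 2, R→Quay 3, S→Norris 4. Service 11; fixed 27; total 38.
No other subset beats 19.

Open Quay only; minimum total cost 19.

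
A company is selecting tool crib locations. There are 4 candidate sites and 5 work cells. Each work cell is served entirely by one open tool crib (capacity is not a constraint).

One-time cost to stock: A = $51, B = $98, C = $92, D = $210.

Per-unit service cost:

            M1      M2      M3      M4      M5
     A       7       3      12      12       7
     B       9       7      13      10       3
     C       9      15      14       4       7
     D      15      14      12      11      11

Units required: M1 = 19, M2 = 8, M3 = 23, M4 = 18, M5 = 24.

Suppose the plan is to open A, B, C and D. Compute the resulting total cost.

Total cost: 1028

Each work cell is assigned to its cheapest site among the open ones.
{A, B, C, D}: M1→A 7·19=133, M2→A 3·8=24, M3→A 12·23=276, M4→C 4·18=72, M5→B 3·24=72. Service 577; fixed 451; total 1028.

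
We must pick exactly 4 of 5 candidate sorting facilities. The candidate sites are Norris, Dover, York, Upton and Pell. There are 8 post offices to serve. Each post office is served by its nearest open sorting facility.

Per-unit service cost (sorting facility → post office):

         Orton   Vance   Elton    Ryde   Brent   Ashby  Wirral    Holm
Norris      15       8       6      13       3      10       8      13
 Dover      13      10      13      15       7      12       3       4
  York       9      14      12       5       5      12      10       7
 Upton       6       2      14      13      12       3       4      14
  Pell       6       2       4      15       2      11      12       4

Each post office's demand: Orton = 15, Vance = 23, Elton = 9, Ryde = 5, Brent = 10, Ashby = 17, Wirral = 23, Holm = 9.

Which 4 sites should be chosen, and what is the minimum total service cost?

With exactly 4 open, each post office uses its cheapest among the chosen.
{Dover, York, Upton, Pell}: Orton→Upton 6·15=90, Vance→Upton 2·23=46, Elton→Pell 4·9=36, Ryde→York 5·5=25, Brent→Pell 2·10=20, Ashby→Upton 3·17=51, Wirral→Dover 3·23=69, Holm→Dover 4·9=36. Service cost 373.
{Norris, York, Upton, Pell}: service cost 396
{Norris, Dover, York, Upton}: service cost 401
Among all 5 size-4 choices, {Dover, York, Upton, Pell} is lowest.

Choose Dover, York, Upton and Pell; total service cost 373.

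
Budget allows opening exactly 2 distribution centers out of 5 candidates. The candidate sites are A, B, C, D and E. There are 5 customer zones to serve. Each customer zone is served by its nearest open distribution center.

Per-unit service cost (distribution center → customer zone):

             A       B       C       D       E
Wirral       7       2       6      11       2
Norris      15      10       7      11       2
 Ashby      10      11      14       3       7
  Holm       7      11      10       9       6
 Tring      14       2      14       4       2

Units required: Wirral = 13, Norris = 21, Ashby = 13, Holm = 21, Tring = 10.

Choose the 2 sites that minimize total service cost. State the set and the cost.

With exactly 2 open, each customer zone uses its cheapest among the chosen.
{D, E}: Wirral→E 2·13=26, Norris→E 2·21=42, Ashby→D 3·13=39, Holm→E 6·21=126, Tring→E 2·10=20. Service cost 253.
{A, E}: service cost 305
{B, E}: service cost 305
Among all 10 size-2 choices, {D, E} is lowest.

Choose D and E; total service cost 253.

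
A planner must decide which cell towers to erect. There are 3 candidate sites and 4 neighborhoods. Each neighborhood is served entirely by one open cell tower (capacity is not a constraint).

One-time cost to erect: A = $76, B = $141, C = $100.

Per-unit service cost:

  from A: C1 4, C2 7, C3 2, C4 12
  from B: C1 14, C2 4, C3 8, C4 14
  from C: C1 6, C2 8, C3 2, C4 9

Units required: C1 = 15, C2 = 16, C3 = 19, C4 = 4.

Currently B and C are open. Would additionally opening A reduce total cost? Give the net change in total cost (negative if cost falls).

Current service cost with {B, C}: 228.
Adding A: each neighborhood re-picks its cheapest; new service cost 198, saving 30.
Extra fixed cost: 76. Net change = 76 − 30 = 46.
(Totals: 469 → 515.)

No — net change +46 (cost rises by 46).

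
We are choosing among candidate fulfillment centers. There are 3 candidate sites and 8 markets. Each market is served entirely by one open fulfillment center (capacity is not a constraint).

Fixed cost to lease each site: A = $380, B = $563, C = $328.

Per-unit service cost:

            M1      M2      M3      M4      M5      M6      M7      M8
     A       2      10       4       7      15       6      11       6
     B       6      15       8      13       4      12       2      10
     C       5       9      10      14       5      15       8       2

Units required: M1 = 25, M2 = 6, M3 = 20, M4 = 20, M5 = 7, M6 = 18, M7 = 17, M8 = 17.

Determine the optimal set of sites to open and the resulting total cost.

Open A only; minimum total cost 1212.

For any fixed open set, each market goes to its cheapest open site; total = fixed + service.
{A}: M1→A 2·25=50, M2→A 10·6=60, M3→A 4·20=80, M4→A 7·20=140, M5→A 15·7=105, M6→A 6·18=108, M7→A 11·17=187, M8→A 6·17=102. Service 832; fixed 380; total 1212.
{A, C}: service 637 + fixed 708 = 1345
{C}: M1→C 5·25=125, M2→C 9·6=54, M3→C 10·20=200, M4→C 14·20=280, M5→C 5·7=35, M6→C 15·18=270, M7→C 8·17=136, M8→C 2·17=34. Service 1134; fixed 328; total 1462.
{A, B, C}: M1→A 2·25=50, M2→C 9·6=54, M3→A 4·20=80, M4→A 7·20=140, M5→B 4·7=28, M6→A 6·18=108, M7→B 2·17=34, M8→C 2·17=34. Service 528; fixed 1271; total 1799.
No other subset beats 1212.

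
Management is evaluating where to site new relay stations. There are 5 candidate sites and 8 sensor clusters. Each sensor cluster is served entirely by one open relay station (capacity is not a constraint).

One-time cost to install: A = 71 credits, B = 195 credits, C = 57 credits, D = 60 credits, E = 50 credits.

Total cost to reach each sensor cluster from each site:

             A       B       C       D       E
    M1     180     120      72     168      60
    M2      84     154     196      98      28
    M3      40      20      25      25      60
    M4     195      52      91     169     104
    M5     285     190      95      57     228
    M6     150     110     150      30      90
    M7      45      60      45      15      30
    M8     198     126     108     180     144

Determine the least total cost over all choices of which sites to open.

For any fixed open set, each sensor cluster goes to its cheapest open site; total = fixed + service.
{D, E}: M1→E 60, M2→E 28, M3→D 25, M4→E 104, M5→D 57, M6→D 30, M7→D 15, M8→E 144. Service 463; fixed 110; total 573.
{C, D, E}: M1→E 60, M2→E 28, M3→C 25, M4→C 91, M5→D 57, M6→D 30, M7→D 15, M8→C 108. Service 414; fixed 167; total 581.
{C, D}: M1→C 72, M2→D 98, M3→C 25, M4→C 91, M5→D 57, M6→D 30, M7→D 15, M8→C 108. Service 496; fixed 117; total 613.
{A, B, C, D, E}: M1→E 60, M2→E 28, M3→B 20, M4→B 52, M5→D 57, M6→D 30, M7→D 15, M8→C 108. Service 370; fixed 433; total 803.
No other subset beats 573.

Minimum total cost: 573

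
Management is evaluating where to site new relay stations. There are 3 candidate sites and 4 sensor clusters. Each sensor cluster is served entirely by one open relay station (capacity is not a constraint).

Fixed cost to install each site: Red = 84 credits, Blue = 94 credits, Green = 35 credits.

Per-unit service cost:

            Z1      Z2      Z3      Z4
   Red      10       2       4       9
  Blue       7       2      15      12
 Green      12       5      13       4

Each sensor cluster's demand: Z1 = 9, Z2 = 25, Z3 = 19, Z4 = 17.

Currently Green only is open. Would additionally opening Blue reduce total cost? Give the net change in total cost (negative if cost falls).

Yes — net change −26 (cost falls by 26).

Current service cost with {Green}: 548.
Adding Blue: each sensor cluster re-picks its cheapest; new service cost 428, saving 120.
Extra fixed cost: 94. Net change = 94 − 120 = -26.
(Totals: 583 → 557.)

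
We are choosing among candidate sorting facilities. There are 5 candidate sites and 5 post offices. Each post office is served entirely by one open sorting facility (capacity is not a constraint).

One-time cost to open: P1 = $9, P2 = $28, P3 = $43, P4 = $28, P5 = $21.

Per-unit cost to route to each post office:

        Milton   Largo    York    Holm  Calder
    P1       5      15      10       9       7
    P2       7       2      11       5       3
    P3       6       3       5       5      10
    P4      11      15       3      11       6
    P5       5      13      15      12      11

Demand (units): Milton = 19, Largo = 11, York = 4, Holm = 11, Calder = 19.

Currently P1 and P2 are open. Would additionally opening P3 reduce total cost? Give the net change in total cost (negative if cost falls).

Current service cost with {P1, P2}: 269.
Adding P3: each post office re-picks its cheapest; new service cost 249, saving 20.
Extra fixed cost: 43. Net change = 43 − 20 = 23.
(Totals: 306 → 329.)

No — net change +23 (cost rises by 23).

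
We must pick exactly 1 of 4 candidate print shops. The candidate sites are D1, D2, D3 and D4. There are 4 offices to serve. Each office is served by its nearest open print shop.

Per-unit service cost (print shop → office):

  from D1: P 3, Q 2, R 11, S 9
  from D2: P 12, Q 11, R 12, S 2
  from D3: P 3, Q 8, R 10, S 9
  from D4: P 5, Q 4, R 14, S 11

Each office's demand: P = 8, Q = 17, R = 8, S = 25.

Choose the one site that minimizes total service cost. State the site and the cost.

Choose D1 only; total service cost 371.

With exactly 1 open, each office uses its cheapest among the chosen.
{D1}: P→D1 3·8=24, Q→D1 2·17=34, R→D1 11·8=88, S→D1 9·25=225. Service cost 371.
{D2}: service cost 429
{D3}: service cost 465
Among all 4 size-1 choices, {D1} is lowest.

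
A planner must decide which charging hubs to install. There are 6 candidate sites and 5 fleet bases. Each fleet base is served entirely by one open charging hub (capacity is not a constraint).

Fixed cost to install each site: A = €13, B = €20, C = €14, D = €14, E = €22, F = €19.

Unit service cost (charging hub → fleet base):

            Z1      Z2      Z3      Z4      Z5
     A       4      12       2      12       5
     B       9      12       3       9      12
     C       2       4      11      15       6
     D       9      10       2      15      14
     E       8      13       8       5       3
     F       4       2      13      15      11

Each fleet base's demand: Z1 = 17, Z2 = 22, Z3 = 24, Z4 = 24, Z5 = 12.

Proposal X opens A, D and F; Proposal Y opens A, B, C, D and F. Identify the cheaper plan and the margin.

Proposal Y is cheaper by 72.

Proposal X: {A, D, F}: Z1→A 4·17=68, Z2→F 2·22=44, Z3→A 2·24=48, Z4→A 12·24=288, Z5→A 5·12=60. Service 508; fixed 46; total 554.
Proposal Y: {A, B, C, D, F}: Z1→C 2·17=34, Z2→F 2·22=44, Z3→A 2·24=48, Z4→B 9·24=216, Z5→A 5·12=60. Service 402; fixed 80; total 482.
Difference: |554 − 482| = 72.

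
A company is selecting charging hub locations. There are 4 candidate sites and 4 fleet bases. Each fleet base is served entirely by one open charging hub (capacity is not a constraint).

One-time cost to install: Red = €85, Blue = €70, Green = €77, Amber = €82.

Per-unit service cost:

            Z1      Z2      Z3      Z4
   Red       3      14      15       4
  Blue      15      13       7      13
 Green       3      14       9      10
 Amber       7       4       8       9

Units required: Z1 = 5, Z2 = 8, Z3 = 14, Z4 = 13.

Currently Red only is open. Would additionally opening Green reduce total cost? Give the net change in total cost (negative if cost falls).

Current service cost with {Red}: 389.
Adding Green: each fleet base re-picks its cheapest; new service cost 305, saving 84.
Extra fixed cost: 77. Net change = 77 − 84 = -7.
(Totals: 474 → 467.)

Yes — net change −7 (cost falls by 7).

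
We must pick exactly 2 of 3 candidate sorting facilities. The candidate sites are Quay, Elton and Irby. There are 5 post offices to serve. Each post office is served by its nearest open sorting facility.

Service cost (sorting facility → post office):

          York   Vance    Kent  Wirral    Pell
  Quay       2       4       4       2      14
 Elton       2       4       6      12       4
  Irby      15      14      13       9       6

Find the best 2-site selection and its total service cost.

Choose Quay and Elton; total service cost 16.

With exactly 2 open, each post office uses its cheapest among the chosen.
{Quay, Elton}: York→Quay 2, Vance→Quay 4, Kent→Quay 4, Wirral→Quay 2, Pell→Elton 4. Service cost 16.
{Quay, Irby}: service cost 18
{Elton, Irby}: service cost 25
Among all 3 size-2 choices, {Quay, Elton} is lowest.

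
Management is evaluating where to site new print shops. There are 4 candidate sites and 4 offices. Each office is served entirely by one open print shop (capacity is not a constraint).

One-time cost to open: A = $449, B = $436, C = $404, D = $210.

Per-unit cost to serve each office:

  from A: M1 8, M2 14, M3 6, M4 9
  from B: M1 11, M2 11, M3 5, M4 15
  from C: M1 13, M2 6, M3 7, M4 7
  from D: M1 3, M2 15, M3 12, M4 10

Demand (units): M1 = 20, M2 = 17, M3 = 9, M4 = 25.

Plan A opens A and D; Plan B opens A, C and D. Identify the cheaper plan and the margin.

Plan A: {A, D}: M1→D 3·20=60, M2→A 14·17=238, M3→A 6·9=54, M4→A 9·25=225. Service 577; fixed 659; total 1236.
Plan B: {A, C, D}: M1→D 3·20=60, M2→C 6·17=102, M3→A 6·9=54, M4→C 7·25=175. Service 391; fixed 1063; total 1454.
Difference: |1236 − 1454| = 218.

Plan A is cheaper by 218.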